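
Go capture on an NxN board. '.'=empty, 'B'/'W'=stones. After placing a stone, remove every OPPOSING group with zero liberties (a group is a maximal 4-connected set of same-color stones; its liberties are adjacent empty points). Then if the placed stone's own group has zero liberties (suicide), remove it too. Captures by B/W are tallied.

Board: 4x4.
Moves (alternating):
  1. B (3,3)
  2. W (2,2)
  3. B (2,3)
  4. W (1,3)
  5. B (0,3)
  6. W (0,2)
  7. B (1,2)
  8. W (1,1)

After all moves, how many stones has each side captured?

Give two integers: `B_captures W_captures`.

Move 1: B@(3,3) -> caps B=0 W=0
Move 2: W@(2,2) -> caps B=0 W=0
Move 3: B@(2,3) -> caps B=0 W=0
Move 4: W@(1,3) -> caps B=0 W=0
Move 5: B@(0,3) -> caps B=0 W=0
Move 6: W@(0,2) -> caps B=0 W=1
Move 7: B@(1,2) -> caps B=0 W=1
Move 8: W@(1,1) -> caps B=0 W=2

Answer: 0 2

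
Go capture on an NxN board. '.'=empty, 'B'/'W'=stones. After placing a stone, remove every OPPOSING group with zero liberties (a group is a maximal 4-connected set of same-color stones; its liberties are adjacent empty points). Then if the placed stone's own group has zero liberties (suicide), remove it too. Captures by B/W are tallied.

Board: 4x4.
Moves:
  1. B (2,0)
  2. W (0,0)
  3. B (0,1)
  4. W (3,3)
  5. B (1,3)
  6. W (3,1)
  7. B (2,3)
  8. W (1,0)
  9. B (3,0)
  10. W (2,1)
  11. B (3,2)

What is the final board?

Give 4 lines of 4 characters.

Move 1: B@(2,0) -> caps B=0 W=0
Move 2: W@(0,0) -> caps B=0 W=0
Move 3: B@(0,1) -> caps B=0 W=0
Move 4: W@(3,3) -> caps B=0 W=0
Move 5: B@(1,3) -> caps B=0 W=0
Move 6: W@(3,1) -> caps B=0 W=0
Move 7: B@(2,3) -> caps B=0 W=0
Move 8: W@(1,0) -> caps B=0 W=0
Move 9: B@(3,0) -> caps B=0 W=0
Move 10: W@(2,1) -> caps B=0 W=2
Move 11: B@(3,2) -> caps B=1 W=2

Answer: WB..
W..B
.W.B
.WB.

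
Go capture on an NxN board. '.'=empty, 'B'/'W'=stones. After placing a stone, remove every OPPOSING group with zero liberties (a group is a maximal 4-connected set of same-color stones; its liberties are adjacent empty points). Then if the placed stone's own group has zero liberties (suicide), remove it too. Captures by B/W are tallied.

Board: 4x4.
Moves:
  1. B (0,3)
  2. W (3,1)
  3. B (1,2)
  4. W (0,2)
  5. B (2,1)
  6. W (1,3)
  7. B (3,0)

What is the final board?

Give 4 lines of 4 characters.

Answer: ..W.
..BW
.B..
BW..

Derivation:
Move 1: B@(0,3) -> caps B=0 W=0
Move 2: W@(3,1) -> caps B=0 W=0
Move 3: B@(1,2) -> caps B=0 W=0
Move 4: W@(0,2) -> caps B=0 W=0
Move 5: B@(2,1) -> caps B=0 W=0
Move 6: W@(1,3) -> caps B=0 W=1
Move 7: B@(3,0) -> caps B=0 W=1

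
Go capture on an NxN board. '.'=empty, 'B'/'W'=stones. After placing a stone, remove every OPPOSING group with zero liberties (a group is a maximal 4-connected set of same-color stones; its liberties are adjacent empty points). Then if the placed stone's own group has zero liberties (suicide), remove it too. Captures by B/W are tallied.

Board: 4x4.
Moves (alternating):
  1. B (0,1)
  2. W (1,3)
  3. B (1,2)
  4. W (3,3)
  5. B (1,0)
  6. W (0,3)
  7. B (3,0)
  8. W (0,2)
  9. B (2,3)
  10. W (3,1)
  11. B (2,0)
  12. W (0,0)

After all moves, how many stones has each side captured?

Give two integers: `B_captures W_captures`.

Move 1: B@(0,1) -> caps B=0 W=0
Move 2: W@(1,3) -> caps B=0 W=0
Move 3: B@(1,2) -> caps B=0 W=0
Move 4: W@(3,3) -> caps B=0 W=0
Move 5: B@(1,0) -> caps B=0 W=0
Move 6: W@(0,3) -> caps B=0 W=0
Move 7: B@(3,0) -> caps B=0 W=0
Move 8: W@(0,2) -> caps B=0 W=0
Move 9: B@(2,3) -> caps B=3 W=0
Move 10: W@(3,1) -> caps B=3 W=0
Move 11: B@(2,0) -> caps B=3 W=0
Move 12: W@(0,0) -> caps B=3 W=0

Answer: 3 0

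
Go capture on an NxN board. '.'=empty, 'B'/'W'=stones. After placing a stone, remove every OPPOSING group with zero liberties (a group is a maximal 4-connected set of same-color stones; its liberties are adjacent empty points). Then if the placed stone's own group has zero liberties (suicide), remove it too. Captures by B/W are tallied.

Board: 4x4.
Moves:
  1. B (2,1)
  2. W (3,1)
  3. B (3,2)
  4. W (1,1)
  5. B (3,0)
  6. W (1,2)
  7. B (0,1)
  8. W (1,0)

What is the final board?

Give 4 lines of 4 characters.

Answer: .B..
WWW.
.B..
B.B.

Derivation:
Move 1: B@(2,1) -> caps B=0 W=0
Move 2: W@(3,1) -> caps B=0 W=0
Move 3: B@(3,2) -> caps B=0 W=0
Move 4: W@(1,1) -> caps B=0 W=0
Move 5: B@(3,0) -> caps B=1 W=0
Move 6: W@(1,2) -> caps B=1 W=0
Move 7: B@(0,1) -> caps B=1 W=0
Move 8: W@(1,0) -> caps B=1 W=0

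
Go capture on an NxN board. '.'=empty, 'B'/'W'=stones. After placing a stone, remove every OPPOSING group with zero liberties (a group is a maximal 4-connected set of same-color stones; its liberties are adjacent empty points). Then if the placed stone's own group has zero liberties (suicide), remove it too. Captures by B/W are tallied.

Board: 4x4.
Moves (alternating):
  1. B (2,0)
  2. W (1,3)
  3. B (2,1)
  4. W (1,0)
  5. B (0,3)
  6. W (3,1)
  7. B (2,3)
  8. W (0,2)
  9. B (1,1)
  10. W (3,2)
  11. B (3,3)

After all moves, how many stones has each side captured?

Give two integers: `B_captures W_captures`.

Move 1: B@(2,0) -> caps B=0 W=0
Move 2: W@(1,3) -> caps B=0 W=0
Move 3: B@(2,1) -> caps B=0 W=0
Move 4: W@(1,0) -> caps B=0 W=0
Move 5: B@(0,3) -> caps B=0 W=0
Move 6: W@(3,1) -> caps B=0 W=0
Move 7: B@(2,3) -> caps B=0 W=0
Move 8: W@(0,2) -> caps B=0 W=1
Move 9: B@(1,1) -> caps B=0 W=1
Move 10: W@(3,2) -> caps B=0 W=1
Move 11: B@(3,3) -> caps B=0 W=1

Answer: 0 1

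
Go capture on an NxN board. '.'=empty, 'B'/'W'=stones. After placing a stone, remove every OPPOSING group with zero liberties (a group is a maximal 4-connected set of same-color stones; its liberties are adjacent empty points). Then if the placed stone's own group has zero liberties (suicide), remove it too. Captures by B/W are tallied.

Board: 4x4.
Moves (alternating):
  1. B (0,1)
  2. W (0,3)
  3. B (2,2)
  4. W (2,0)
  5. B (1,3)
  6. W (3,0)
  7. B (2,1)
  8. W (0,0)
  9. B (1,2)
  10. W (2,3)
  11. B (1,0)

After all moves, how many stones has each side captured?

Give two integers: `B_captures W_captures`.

Answer: 1 0

Derivation:
Move 1: B@(0,1) -> caps B=0 W=0
Move 2: W@(0,3) -> caps B=0 W=0
Move 3: B@(2,2) -> caps B=0 W=0
Move 4: W@(2,0) -> caps B=0 W=0
Move 5: B@(1,3) -> caps B=0 W=0
Move 6: W@(3,0) -> caps B=0 W=0
Move 7: B@(2,1) -> caps B=0 W=0
Move 8: W@(0,0) -> caps B=0 W=0
Move 9: B@(1,2) -> caps B=0 W=0
Move 10: W@(2,3) -> caps B=0 W=0
Move 11: B@(1,0) -> caps B=1 W=0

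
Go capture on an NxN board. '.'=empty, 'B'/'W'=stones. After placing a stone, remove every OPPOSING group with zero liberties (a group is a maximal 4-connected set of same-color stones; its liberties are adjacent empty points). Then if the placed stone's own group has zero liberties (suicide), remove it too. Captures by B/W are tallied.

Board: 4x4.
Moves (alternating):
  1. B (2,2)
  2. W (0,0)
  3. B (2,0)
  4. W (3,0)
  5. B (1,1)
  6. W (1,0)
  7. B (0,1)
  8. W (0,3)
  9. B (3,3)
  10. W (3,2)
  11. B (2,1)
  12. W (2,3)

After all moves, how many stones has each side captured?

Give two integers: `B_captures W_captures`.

Answer: 2 1

Derivation:
Move 1: B@(2,2) -> caps B=0 W=0
Move 2: W@(0,0) -> caps B=0 W=0
Move 3: B@(2,0) -> caps B=0 W=0
Move 4: W@(3,0) -> caps B=0 W=0
Move 5: B@(1,1) -> caps B=0 W=0
Move 6: W@(1,0) -> caps B=0 W=0
Move 7: B@(0,1) -> caps B=2 W=0
Move 8: W@(0,3) -> caps B=2 W=0
Move 9: B@(3,3) -> caps B=2 W=0
Move 10: W@(3,2) -> caps B=2 W=0
Move 11: B@(2,1) -> caps B=2 W=0
Move 12: W@(2,3) -> caps B=2 W=1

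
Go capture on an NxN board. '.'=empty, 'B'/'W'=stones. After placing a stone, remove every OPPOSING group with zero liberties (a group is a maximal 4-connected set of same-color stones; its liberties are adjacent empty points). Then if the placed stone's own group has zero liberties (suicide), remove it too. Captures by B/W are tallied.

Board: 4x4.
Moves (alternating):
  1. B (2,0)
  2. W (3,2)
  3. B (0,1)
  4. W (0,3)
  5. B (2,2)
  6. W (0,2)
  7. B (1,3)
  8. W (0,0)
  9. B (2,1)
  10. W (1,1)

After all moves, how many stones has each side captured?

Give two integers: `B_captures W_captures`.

Answer: 0 1

Derivation:
Move 1: B@(2,0) -> caps B=0 W=0
Move 2: W@(3,2) -> caps B=0 W=0
Move 3: B@(0,1) -> caps B=0 W=0
Move 4: W@(0,3) -> caps B=0 W=0
Move 5: B@(2,2) -> caps B=0 W=0
Move 6: W@(0,2) -> caps B=0 W=0
Move 7: B@(1,3) -> caps B=0 W=0
Move 8: W@(0,0) -> caps B=0 W=0
Move 9: B@(2,1) -> caps B=0 W=0
Move 10: W@(1,1) -> caps B=0 W=1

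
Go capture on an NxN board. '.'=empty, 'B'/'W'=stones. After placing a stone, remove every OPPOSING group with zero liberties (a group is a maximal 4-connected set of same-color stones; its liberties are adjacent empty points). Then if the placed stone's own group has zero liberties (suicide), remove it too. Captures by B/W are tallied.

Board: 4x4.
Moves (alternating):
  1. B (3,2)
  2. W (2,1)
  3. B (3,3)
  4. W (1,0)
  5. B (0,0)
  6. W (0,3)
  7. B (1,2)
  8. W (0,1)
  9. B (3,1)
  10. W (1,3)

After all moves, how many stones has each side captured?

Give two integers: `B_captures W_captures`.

Move 1: B@(3,2) -> caps B=0 W=0
Move 2: W@(2,1) -> caps B=0 W=0
Move 3: B@(3,3) -> caps B=0 W=0
Move 4: W@(1,0) -> caps B=0 W=0
Move 5: B@(0,0) -> caps B=0 W=0
Move 6: W@(0,3) -> caps B=0 W=0
Move 7: B@(1,2) -> caps B=0 W=0
Move 8: W@(0,1) -> caps B=0 W=1
Move 9: B@(3,1) -> caps B=0 W=1
Move 10: W@(1,3) -> caps B=0 W=1

Answer: 0 1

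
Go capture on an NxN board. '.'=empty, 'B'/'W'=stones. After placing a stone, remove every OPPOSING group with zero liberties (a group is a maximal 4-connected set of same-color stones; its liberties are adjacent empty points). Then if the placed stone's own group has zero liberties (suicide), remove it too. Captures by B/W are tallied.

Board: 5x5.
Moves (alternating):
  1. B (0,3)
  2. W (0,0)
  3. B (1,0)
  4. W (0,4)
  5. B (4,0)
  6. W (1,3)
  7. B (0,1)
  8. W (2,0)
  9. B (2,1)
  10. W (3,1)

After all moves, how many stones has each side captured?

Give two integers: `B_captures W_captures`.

Move 1: B@(0,3) -> caps B=0 W=0
Move 2: W@(0,0) -> caps B=0 W=0
Move 3: B@(1,0) -> caps B=0 W=0
Move 4: W@(0,4) -> caps B=0 W=0
Move 5: B@(4,0) -> caps B=0 W=0
Move 6: W@(1,3) -> caps B=0 W=0
Move 7: B@(0,1) -> caps B=1 W=0
Move 8: W@(2,0) -> caps B=1 W=0
Move 9: B@(2,1) -> caps B=1 W=0
Move 10: W@(3,1) -> caps B=1 W=0

Answer: 1 0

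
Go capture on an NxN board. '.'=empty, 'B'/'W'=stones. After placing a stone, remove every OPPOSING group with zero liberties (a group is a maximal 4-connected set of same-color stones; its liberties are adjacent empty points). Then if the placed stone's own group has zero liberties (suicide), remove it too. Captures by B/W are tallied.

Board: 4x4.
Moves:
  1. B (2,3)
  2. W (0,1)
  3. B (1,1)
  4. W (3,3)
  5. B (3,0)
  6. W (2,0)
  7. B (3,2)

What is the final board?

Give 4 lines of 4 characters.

Answer: .W..
.B..
W..B
B.B.

Derivation:
Move 1: B@(2,3) -> caps B=0 W=0
Move 2: W@(0,1) -> caps B=0 W=0
Move 3: B@(1,1) -> caps B=0 W=0
Move 4: W@(3,3) -> caps B=0 W=0
Move 5: B@(3,0) -> caps B=0 W=0
Move 6: W@(2,0) -> caps B=0 W=0
Move 7: B@(3,2) -> caps B=1 W=0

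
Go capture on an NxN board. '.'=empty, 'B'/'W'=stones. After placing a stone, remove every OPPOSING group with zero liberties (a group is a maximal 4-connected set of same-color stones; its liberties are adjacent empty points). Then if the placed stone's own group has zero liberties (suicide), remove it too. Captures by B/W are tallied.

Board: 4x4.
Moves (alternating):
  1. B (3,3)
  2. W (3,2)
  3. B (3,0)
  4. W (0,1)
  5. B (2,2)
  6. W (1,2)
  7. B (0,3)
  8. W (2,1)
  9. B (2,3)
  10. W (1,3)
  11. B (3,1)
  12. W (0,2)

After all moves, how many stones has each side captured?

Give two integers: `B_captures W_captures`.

Move 1: B@(3,3) -> caps B=0 W=0
Move 2: W@(3,2) -> caps B=0 W=0
Move 3: B@(3,0) -> caps B=0 W=0
Move 4: W@(0,1) -> caps B=0 W=0
Move 5: B@(2,2) -> caps B=0 W=0
Move 6: W@(1,2) -> caps B=0 W=0
Move 7: B@(0,3) -> caps B=0 W=0
Move 8: W@(2,1) -> caps B=0 W=0
Move 9: B@(2,3) -> caps B=0 W=0
Move 10: W@(1,3) -> caps B=0 W=3
Move 11: B@(3,1) -> caps B=0 W=3
Move 12: W@(0,2) -> caps B=0 W=4

Answer: 0 4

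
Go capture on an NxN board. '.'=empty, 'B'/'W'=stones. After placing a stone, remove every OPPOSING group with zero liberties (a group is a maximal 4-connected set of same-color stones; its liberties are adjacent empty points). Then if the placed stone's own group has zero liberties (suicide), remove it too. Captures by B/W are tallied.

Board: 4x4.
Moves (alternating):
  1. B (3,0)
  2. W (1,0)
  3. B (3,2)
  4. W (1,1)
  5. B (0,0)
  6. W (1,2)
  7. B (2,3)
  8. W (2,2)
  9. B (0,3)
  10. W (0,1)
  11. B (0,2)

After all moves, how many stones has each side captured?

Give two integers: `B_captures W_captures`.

Answer: 0 1

Derivation:
Move 1: B@(3,0) -> caps B=0 W=0
Move 2: W@(1,0) -> caps B=0 W=0
Move 3: B@(3,2) -> caps B=0 W=0
Move 4: W@(1,1) -> caps B=0 W=0
Move 5: B@(0,0) -> caps B=0 W=0
Move 6: W@(1,2) -> caps B=0 W=0
Move 7: B@(2,3) -> caps B=0 W=0
Move 8: W@(2,2) -> caps B=0 W=0
Move 9: B@(0,3) -> caps B=0 W=0
Move 10: W@(0,1) -> caps B=0 W=1
Move 11: B@(0,2) -> caps B=0 W=1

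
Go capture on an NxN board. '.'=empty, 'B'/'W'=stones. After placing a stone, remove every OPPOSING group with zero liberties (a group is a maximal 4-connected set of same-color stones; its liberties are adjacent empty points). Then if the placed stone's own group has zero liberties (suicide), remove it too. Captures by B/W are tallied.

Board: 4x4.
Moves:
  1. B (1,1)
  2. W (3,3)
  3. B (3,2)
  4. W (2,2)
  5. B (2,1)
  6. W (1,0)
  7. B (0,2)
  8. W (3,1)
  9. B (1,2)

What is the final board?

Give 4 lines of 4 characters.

Move 1: B@(1,1) -> caps B=0 W=0
Move 2: W@(3,3) -> caps B=0 W=0
Move 3: B@(3,2) -> caps B=0 W=0
Move 4: W@(2,2) -> caps B=0 W=0
Move 5: B@(2,1) -> caps B=0 W=0
Move 6: W@(1,0) -> caps B=0 W=0
Move 7: B@(0,2) -> caps B=0 W=0
Move 8: W@(3,1) -> caps B=0 W=1
Move 9: B@(1,2) -> caps B=0 W=1

Answer: ..B.
WBB.
.BW.
.W.W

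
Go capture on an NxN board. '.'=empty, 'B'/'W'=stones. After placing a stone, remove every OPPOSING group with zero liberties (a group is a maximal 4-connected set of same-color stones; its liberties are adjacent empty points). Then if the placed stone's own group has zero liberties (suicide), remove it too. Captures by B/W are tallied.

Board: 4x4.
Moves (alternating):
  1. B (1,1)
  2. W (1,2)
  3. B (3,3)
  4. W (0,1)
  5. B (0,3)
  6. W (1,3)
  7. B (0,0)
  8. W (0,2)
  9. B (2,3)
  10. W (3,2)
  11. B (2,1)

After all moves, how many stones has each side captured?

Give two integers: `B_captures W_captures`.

Answer: 0 1

Derivation:
Move 1: B@(1,1) -> caps B=0 W=0
Move 2: W@(1,2) -> caps B=0 W=0
Move 3: B@(3,3) -> caps B=0 W=0
Move 4: W@(0,1) -> caps B=0 W=0
Move 5: B@(0,3) -> caps B=0 W=0
Move 6: W@(1,3) -> caps B=0 W=0
Move 7: B@(0,0) -> caps B=0 W=0
Move 8: W@(0,2) -> caps B=0 W=1
Move 9: B@(2,3) -> caps B=0 W=1
Move 10: W@(3,2) -> caps B=0 W=1
Move 11: B@(2,1) -> caps B=0 W=1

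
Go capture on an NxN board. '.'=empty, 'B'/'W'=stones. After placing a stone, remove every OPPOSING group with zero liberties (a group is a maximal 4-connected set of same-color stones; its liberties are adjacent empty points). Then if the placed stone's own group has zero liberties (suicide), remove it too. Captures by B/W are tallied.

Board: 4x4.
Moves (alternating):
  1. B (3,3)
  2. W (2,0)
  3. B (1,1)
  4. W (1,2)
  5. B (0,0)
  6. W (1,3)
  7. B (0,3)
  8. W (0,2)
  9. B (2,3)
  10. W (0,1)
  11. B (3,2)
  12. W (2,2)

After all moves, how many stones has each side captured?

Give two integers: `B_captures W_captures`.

Move 1: B@(3,3) -> caps B=0 W=0
Move 2: W@(2,0) -> caps B=0 W=0
Move 3: B@(1,1) -> caps B=0 W=0
Move 4: W@(1,2) -> caps B=0 W=0
Move 5: B@(0,0) -> caps B=0 W=0
Move 6: W@(1,3) -> caps B=0 W=0
Move 7: B@(0,3) -> caps B=0 W=0
Move 8: W@(0,2) -> caps B=0 W=1
Move 9: B@(2,3) -> caps B=0 W=1
Move 10: W@(0,1) -> caps B=0 W=1
Move 11: B@(3,2) -> caps B=0 W=1
Move 12: W@(2,2) -> caps B=0 W=1

Answer: 0 1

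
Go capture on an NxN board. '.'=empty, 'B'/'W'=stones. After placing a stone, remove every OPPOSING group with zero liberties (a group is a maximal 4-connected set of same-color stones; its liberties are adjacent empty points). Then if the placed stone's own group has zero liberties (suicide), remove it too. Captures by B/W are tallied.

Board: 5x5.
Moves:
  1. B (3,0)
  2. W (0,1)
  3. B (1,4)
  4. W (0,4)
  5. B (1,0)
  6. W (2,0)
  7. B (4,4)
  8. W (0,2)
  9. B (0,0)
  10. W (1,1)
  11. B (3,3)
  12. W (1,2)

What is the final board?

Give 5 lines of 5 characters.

Move 1: B@(3,0) -> caps B=0 W=0
Move 2: W@(0,1) -> caps B=0 W=0
Move 3: B@(1,4) -> caps B=0 W=0
Move 4: W@(0,4) -> caps B=0 W=0
Move 5: B@(1,0) -> caps B=0 W=0
Move 6: W@(2,0) -> caps B=0 W=0
Move 7: B@(4,4) -> caps B=0 W=0
Move 8: W@(0,2) -> caps B=0 W=0
Move 9: B@(0,0) -> caps B=0 W=0
Move 10: W@(1,1) -> caps B=0 W=2
Move 11: B@(3,3) -> caps B=0 W=2
Move 12: W@(1,2) -> caps B=0 W=2

Answer: .WW.W
.WW.B
W....
B..B.
....B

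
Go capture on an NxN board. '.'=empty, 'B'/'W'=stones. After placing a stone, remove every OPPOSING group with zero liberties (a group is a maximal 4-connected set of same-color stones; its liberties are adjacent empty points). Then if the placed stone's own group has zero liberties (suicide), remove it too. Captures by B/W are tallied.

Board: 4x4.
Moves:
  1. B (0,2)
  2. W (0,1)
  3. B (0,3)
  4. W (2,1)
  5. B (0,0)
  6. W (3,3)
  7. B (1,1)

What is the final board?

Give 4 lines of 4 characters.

Move 1: B@(0,2) -> caps B=0 W=0
Move 2: W@(0,1) -> caps B=0 W=0
Move 3: B@(0,3) -> caps B=0 W=0
Move 4: W@(2,1) -> caps B=0 W=0
Move 5: B@(0,0) -> caps B=0 W=0
Move 6: W@(3,3) -> caps B=0 W=0
Move 7: B@(1,1) -> caps B=1 W=0

Answer: B.BB
.B..
.W..
...W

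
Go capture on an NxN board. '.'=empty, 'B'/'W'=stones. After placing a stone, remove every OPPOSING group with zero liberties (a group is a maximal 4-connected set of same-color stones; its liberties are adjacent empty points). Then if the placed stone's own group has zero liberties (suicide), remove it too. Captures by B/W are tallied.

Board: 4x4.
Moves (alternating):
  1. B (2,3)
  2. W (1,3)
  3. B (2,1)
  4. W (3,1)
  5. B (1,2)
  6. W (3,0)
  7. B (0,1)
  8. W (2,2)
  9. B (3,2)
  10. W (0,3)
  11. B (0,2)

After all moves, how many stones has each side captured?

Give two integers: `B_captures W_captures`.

Answer: 3 0

Derivation:
Move 1: B@(2,3) -> caps B=0 W=0
Move 2: W@(1,3) -> caps B=0 W=0
Move 3: B@(2,1) -> caps B=0 W=0
Move 4: W@(3,1) -> caps B=0 W=0
Move 5: B@(1,2) -> caps B=0 W=0
Move 6: W@(3,0) -> caps B=0 W=0
Move 7: B@(0,1) -> caps B=0 W=0
Move 8: W@(2,2) -> caps B=0 W=0
Move 9: B@(3,2) -> caps B=1 W=0
Move 10: W@(0,3) -> caps B=1 W=0
Move 11: B@(0,2) -> caps B=3 W=0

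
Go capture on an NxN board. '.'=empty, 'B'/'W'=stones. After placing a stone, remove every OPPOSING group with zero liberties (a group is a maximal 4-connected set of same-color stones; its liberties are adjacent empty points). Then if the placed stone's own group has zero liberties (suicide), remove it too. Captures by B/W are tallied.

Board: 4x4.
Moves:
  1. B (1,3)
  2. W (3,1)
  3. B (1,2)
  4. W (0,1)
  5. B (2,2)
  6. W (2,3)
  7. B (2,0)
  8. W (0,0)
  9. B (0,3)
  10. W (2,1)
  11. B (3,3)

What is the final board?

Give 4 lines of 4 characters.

Move 1: B@(1,3) -> caps B=0 W=0
Move 2: W@(3,1) -> caps B=0 W=0
Move 3: B@(1,2) -> caps B=0 W=0
Move 4: W@(0,1) -> caps B=0 W=0
Move 5: B@(2,2) -> caps B=0 W=0
Move 6: W@(2,3) -> caps B=0 W=0
Move 7: B@(2,0) -> caps B=0 W=0
Move 8: W@(0,0) -> caps B=0 W=0
Move 9: B@(0,3) -> caps B=0 W=0
Move 10: W@(2,1) -> caps B=0 W=0
Move 11: B@(3,3) -> caps B=1 W=0

Answer: WW.B
..BB
BWB.
.W.B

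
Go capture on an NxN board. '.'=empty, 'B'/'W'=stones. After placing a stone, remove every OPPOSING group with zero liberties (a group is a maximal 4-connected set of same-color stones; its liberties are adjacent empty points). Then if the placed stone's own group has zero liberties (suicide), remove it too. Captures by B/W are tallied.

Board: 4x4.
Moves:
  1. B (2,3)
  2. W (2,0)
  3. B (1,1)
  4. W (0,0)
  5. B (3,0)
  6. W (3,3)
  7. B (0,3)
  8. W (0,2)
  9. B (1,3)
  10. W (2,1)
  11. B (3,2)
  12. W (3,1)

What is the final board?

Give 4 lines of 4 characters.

Answer: W.WB
.B.B
WW.B
.WB.

Derivation:
Move 1: B@(2,3) -> caps B=0 W=0
Move 2: W@(2,0) -> caps B=0 W=0
Move 3: B@(1,1) -> caps B=0 W=0
Move 4: W@(0,0) -> caps B=0 W=0
Move 5: B@(3,0) -> caps B=0 W=0
Move 6: W@(3,3) -> caps B=0 W=0
Move 7: B@(0,3) -> caps B=0 W=0
Move 8: W@(0,2) -> caps B=0 W=0
Move 9: B@(1,3) -> caps B=0 W=0
Move 10: W@(2,1) -> caps B=0 W=0
Move 11: B@(3,2) -> caps B=1 W=0
Move 12: W@(3,1) -> caps B=1 W=1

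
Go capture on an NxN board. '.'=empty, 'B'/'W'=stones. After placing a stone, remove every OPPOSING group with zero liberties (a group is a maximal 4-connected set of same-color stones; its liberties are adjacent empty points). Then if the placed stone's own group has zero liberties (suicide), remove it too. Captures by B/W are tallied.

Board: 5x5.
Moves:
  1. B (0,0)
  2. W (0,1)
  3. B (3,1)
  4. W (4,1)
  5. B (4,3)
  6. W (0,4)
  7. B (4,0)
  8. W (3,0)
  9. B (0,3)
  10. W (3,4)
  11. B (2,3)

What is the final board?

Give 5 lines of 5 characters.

Move 1: B@(0,0) -> caps B=0 W=0
Move 2: W@(0,1) -> caps B=0 W=0
Move 3: B@(3,1) -> caps B=0 W=0
Move 4: W@(4,1) -> caps B=0 W=0
Move 5: B@(4,3) -> caps B=0 W=0
Move 6: W@(0,4) -> caps B=0 W=0
Move 7: B@(4,0) -> caps B=0 W=0
Move 8: W@(3,0) -> caps B=0 W=1
Move 9: B@(0,3) -> caps B=0 W=1
Move 10: W@(3,4) -> caps B=0 W=1
Move 11: B@(2,3) -> caps B=0 W=1

Answer: BW.BW
.....
...B.
WB..W
.W.B.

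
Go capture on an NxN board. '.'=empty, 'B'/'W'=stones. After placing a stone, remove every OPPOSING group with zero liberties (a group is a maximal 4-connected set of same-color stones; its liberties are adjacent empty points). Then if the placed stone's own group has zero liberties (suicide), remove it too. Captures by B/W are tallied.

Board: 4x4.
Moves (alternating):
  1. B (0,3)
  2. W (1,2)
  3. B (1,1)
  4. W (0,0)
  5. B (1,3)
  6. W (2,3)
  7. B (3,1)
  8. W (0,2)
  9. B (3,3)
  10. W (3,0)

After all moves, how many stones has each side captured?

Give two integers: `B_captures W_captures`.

Answer: 0 2

Derivation:
Move 1: B@(0,3) -> caps B=0 W=0
Move 2: W@(1,2) -> caps B=0 W=0
Move 3: B@(1,1) -> caps B=0 W=0
Move 4: W@(0,0) -> caps B=0 W=0
Move 5: B@(1,3) -> caps B=0 W=0
Move 6: W@(2,3) -> caps B=0 W=0
Move 7: B@(3,1) -> caps B=0 W=0
Move 8: W@(0,2) -> caps B=0 W=2
Move 9: B@(3,3) -> caps B=0 W=2
Move 10: W@(3,0) -> caps B=0 W=2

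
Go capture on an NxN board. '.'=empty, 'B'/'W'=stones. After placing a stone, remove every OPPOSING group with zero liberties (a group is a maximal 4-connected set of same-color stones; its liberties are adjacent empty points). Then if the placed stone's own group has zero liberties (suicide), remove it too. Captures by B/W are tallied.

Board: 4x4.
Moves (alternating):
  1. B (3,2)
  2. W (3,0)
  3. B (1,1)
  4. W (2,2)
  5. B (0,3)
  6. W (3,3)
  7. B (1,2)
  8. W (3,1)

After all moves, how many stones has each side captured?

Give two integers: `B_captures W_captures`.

Move 1: B@(3,2) -> caps B=0 W=0
Move 2: W@(3,0) -> caps B=0 W=0
Move 3: B@(1,1) -> caps B=0 W=0
Move 4: W@(2,2) -> caps B=0 W=0
Move 5: B@(0,3) -> caps B=0 W=0
Move 6: W@(3,3) -> caps B=0 W=0
Move 7: B@(1,2) -> caps B=0 W=0
Move 8: W@(3,1) -> caps B=0 W=1

Answer: 0 1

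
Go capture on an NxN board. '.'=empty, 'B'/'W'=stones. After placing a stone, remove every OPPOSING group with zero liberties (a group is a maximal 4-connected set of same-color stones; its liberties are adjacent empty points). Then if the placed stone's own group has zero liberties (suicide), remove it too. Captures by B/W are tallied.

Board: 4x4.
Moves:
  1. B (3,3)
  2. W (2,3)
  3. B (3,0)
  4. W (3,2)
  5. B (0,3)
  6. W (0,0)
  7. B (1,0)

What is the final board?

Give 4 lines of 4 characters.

Move 1: B@(3,3) -> caps B=0 W=0
Move 2: W@(2,3) -> caps B=0 W=0
Move 3: B@(3,0) -> caps B=0 W=0
Move 4: W@(3,2) -> caps B=0 W=1
Move 5: B@(0,3) -> caps B=0 W=1
Move 6: W@(0,0) -> caps B=0 W=1
Move 7: B@(1,0) -> caps B=0 W=1

Answer: W..B
B...
...W
B.W.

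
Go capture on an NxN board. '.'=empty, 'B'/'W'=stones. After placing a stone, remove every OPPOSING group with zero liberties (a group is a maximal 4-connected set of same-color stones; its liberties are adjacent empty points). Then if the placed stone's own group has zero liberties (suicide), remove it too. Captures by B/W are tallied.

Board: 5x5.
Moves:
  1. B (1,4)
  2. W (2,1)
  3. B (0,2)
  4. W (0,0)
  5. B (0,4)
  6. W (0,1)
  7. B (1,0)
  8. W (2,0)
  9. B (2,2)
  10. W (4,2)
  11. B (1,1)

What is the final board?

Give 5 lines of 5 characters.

Move 1: B@(1,4) -> caps B=0 W=0
Move 2: W@(2,1) -> caps B=0 W=0
Move 3: B@(0,2) -> caps B=0 W=0
Move 4: W@(0,0) -> caps B=0 W=0
Move 5: B@(0,4) -> caps B=0 W=0
Move 6: W@(0,1) -> caps B=0 W=0
Move 7: B@(1,0) -> caps B=0 W=0
Move 8: W@(2,0) -> caps B=0 W=0
Move 9: B@(2,2) -> caps B=0 W=0
Move 10: W@(4,2) -> caps B=0 W=0
Move 11: B@(1,1) -> caps B=2 W=0

Answer: ..B.B
BB..B
WWB..
.....
..W..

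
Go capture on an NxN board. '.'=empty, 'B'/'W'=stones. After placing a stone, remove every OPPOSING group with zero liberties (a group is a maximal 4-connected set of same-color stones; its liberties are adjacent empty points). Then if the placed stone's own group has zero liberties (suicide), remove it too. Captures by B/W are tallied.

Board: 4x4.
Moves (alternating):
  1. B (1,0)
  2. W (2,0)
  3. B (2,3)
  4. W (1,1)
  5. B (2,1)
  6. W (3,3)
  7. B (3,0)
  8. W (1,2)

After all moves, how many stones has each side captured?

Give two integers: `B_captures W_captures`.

Move 1: B@(1,0) -> caps B=0 W=0
Move 2: W@(2,0) -> caps B=0 W=0
Move 3: B@(2,3) -> caps B=0 W=0
Move 4: W@(1,1) -> caps B=0 W=0
Move 5: B@(2,1) -> caps B=0 W=0
Move 6: W@(3,3) -> caps B=0 W=0
Move 7: B@(3,0) -> caps B=1 W=0
Move 8: W@(1,2) -> caps B=1 W=0

Answer: 1 0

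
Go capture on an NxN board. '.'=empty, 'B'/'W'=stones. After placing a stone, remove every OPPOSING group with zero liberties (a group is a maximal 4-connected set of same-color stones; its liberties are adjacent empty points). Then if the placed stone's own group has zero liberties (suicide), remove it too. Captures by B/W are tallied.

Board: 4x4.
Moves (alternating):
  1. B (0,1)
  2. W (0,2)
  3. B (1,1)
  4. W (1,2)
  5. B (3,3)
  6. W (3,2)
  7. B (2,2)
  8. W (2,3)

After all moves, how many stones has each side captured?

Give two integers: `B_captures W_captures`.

Answer: 0 1

Derivation:
Move 1: B@(0,1) -> caps B=0 W=0
Move 2: W@(0,2) -> caps B=0 W=0
Move 3: B@(1,1) -> caps B=0 W=0
Move 4: W@(1,2) -> caps B=0 W=0
Move 5: B@(3,3) -> caps B=0 W=0
Move 6: W@(3,2) -> caps B=0 W=0
Move 7: B@(2,2) -> caps B=0 W=0
Move 8: W@(2,3) -> caps B=0 W=1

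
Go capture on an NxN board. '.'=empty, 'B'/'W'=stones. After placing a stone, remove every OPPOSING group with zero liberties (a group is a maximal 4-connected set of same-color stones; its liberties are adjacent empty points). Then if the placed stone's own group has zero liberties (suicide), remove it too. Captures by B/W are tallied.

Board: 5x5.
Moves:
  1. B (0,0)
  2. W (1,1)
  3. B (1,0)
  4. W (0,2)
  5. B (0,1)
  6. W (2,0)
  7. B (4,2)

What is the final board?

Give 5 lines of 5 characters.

Answer: ..W..
.W...
W....
.....
..B..

Derivation:
Move 1: B@(0,0) -> caps B=0 W=0
Move 2: W@(1,1) -> caps B=0 W=0
Move 3: B@(1,0) -> caps B=0 W=0
Move 4: W@(0,2) -> caps B=0 W=0
Move 5: B@(0,1) -> caps B=0 W=0
Move 6: W@(2,0) -> caps B=0 W=3
Move 7: B@(4,2) -> caps B=0 W=3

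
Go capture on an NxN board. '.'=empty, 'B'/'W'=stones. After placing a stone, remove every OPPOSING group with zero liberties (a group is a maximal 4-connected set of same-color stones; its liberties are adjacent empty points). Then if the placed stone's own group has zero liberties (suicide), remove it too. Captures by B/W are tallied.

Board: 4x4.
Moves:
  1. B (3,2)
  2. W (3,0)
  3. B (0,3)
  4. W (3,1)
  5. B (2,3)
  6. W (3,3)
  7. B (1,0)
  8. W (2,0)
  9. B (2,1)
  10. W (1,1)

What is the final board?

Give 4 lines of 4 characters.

Move 1: B@(3,2) -> caps B=0 W=0
Move 2: W@(3,0) -> caps B=0 W=0
Move 3: B@(0,3) -> caps B=0 W=0
Move 4: W@(3,1) -> caps B=0 W=0
Move 5: B@(2,3) -> caps B=0 W=0
Move 6: W@(3,3) -> caps B=0 W=0
Move 7: B@(1,0) -> caps B=0 W=0
Move 8: W@(2,0) -> caps B=0 W=0
Move 9: B@(2,1) -> caps B=3 W=0
Move 10: W@(1,1) -> caps B=3 W=0

Answer: ...B
BW..
.B.B
..B.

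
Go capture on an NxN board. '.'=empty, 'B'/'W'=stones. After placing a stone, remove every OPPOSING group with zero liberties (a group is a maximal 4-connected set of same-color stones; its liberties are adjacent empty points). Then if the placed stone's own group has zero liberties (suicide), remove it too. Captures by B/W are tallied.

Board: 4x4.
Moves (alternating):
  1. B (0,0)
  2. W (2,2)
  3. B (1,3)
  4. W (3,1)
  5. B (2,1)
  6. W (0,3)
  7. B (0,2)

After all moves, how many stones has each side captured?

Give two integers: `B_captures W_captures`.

Move 1: B@(0,0) -> caps B=0 W=0
Move 2: W@(2,2) -> caps B=0 W=0
Move 3: B@(1,3) -> caps B=0 W=0
Move 4: W@(3,1) -> caps B=0 W=0
Move 5: B@(2,1) -> caps B=0 W=0
Move 6: W@(0,3) -> caps B=0 W=0
Move 7: B@(0,2) -> caps B=1 W=0

Answer: 1 0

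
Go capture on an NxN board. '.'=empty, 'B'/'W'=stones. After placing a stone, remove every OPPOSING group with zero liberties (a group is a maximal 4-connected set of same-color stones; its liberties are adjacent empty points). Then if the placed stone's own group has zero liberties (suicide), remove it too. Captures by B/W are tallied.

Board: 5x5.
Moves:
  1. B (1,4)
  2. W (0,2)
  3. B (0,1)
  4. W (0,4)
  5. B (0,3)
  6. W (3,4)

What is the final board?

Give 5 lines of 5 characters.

Answer: .BWB.
....B
.....
....W
.....

Derivation:
Move 1: B@(1,4) -> caps B=0 W=0
Move 2: W@(0,2) -> caps B=0 W=0
Move 3: B@(0,1) -> caps B=0 W=0
Move 4: W@(0,4) -> caps B=0 W=0
Move 5: B@(0,3) -> caps B=1 W=0
Move 6: W@(3,4) -> caps B=1 W=0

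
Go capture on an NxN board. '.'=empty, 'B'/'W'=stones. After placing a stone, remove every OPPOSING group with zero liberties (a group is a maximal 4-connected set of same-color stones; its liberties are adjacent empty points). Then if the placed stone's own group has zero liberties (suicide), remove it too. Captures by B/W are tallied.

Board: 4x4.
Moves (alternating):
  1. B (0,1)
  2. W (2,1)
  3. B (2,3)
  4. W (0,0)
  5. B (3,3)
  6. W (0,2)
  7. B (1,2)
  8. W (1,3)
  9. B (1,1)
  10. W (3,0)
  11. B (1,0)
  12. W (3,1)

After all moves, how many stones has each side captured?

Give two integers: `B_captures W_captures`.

Move 1: B@(0,1) -> caps B=0 W=0
Move 2: W@(2,1) -> caps B=0 W=0
Move 3: B@(2,3) -> caps B=0 W=0
Move 4: W@(0,0) -> caps B=0 W=0
Move 5: B@(3,3) -> caps B=0 W=0
Move 6: W@(0,2) -> caps B=0 W=0
Move 7: B@(1,2) -> caps B=0 W=0
Move 8: W@(1,3) -> caps B=0 W=0
Move 9: B@(1,1) -> caps B=0 W=0
Move 10: W@(3,0) -> caps B=0 W=0
Move 11: B@(1,0) -> caps B=1 W=0
Move 12: W@(3,1) -> caps B=1 W=0

Answer: 1 0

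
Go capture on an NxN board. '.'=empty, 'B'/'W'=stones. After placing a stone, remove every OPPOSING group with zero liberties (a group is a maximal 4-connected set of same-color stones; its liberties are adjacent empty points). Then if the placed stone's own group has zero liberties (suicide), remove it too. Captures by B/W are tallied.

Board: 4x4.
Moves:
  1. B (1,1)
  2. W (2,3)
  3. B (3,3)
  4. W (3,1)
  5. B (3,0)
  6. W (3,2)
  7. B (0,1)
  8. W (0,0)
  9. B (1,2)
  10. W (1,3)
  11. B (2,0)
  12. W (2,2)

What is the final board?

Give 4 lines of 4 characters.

Answer: WB..
.BBW
B.WW
BWW.

Derivation:
Move 1: B@(1,1) -> caps B=0 W=0
Move 2: W@(2,3) -> caps B=0 W=0
Move 3: B@(3,3) -> caps B=0 W=0
Move 4: W@(3,1) -> caps B=0 W=0
Move 5: B@(3,0) -> caps B=0 W=0
Move 6: W@(3,2) -> caps B=0 W=1
Move 7: B@(0,1) -> caps B=0 W=1
Move 8: W@(0,0) -> caps B=0 W=1
Move 9: B@(1,2) -> caps B=0 W=1
Move 10: W@(1,3) -> caps B=0 W=1
Move 11: B@(2,0) -> caps B=0 W=1
Move 12: W@(2,2) -> caps B=0 W=1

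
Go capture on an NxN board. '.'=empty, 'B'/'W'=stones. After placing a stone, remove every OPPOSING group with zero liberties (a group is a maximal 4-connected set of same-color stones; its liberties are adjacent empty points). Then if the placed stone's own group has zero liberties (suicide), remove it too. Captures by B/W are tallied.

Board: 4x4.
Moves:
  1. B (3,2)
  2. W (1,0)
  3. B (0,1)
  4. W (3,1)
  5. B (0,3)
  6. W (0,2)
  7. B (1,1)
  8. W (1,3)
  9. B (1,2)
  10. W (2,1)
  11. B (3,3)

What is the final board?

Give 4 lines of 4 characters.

Move 1: B@(3,2) -> caps B=0 W=0
Move 2: W@(1,0) -> caps B=0 W=0
Move 3: B@(0,1) -> caps B=0 W=0
Move 4: W@(3,1) -> caps B=0 W=0
Move 5: B@(0,3) -> caps B=0 W=0
Move 6: W@(0,2) -> caps B=0 W=0
Move 7: B@(1,1) -> caps B=0 W=0
Move 8: W@(1,3) -> caps B=0 W=1
Move 9: B@(1,2) -> caps B=0 W=1
Move 10: W@(2,1) -> caps B=0 W=1
Move 11: B@(3,3) -> caps B=0 W=1

Answer: .BW.
WBBW
.W..
.WBB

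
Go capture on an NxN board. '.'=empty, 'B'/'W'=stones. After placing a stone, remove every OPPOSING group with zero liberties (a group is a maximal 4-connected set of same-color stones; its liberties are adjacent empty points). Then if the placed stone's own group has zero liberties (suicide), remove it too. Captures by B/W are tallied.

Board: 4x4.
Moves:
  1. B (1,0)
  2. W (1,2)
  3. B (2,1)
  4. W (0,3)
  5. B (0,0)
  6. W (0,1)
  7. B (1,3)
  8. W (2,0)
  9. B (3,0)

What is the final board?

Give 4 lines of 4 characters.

Answer: BW.W
B.WB
.B..
B...

Derivation:
Move 1: B@(1,0) -> caps B=0 W=0
Move 2: W@(1,2) -> caps B=0 W=0
Move 3: B@(2,1) -> caps B=0 W=0
Move 4: W@(0,3) -> caps B=0 W=0
Move 5: B@(0,0) -> caps B=0 W=0
Move 6: W@(0,1) -> caps B=0 W=0
Move 7: B@(1,3) -> caps B=0 W=0
Move 8: W@(2,0) -> caps B=0 W=0
Move 9: B@(3,0) -> caps B=1 W=0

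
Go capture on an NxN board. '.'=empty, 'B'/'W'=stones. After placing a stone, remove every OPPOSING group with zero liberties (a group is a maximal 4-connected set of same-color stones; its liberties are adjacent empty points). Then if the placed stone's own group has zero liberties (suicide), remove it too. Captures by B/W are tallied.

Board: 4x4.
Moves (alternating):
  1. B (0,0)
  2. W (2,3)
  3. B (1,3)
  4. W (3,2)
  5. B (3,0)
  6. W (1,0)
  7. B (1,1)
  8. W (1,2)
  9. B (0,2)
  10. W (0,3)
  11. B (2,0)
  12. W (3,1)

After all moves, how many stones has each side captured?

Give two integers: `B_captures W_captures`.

Move 1: B@(0,0) -> caps B=0 W=0
Move 2: W@(2,3) -> caps B=0 W=0
Move 3: B@(1,3) -> caps B=0 W=0
Move 4: W@(3,2) -> caps B=0 W=0
Move 5: B@(3,0) -> caps B=0 W=0
Move 6: W@(1,0) -> caps B=0 W=0
Move 7: B@(1,1) -> caps B=0 W=0
Move 8: W@(1,2) -> caps B=0 W=0
Move 9: B@(0,2) -> caps B=0 W=0
Move 10: W@(0,3) -> caps B=0 W=1
Move 11: B@(2,0) -> caps B=1 W=1
Move 12: W@(3,1) -> caps B=1 W=1

Answer: 1 1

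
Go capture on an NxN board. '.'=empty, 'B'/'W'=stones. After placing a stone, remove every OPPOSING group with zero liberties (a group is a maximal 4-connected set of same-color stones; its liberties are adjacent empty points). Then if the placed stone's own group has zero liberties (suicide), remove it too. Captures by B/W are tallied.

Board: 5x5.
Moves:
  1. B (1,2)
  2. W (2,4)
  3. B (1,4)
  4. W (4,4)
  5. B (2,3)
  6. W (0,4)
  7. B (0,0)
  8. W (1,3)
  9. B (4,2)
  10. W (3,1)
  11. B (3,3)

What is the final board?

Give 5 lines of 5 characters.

Answer: B...W
..BW.
...BW
.W.B.
..B.W

Derivation:
Move 1: B@(1,2) -> caps B=0 W=0
Move 2: W@(2,4) -> caps B=0 W=0
Move 3: B@(1,4) -> caps B=0 W=0
Move 4: W@(4,4) -> caps B=0 W=0
Move 5: B@(2,3) -> caps B=0 W=0
Move 6: W@(0,4) -> caps B=0 W=0
Move 7: B@(0,0) -> caps B=0 W=0
Move 8: W@(1,3) -> caps B=0 W=1
Move 9: B@(4,2) -> caps B=0 W=1
Move 10: W@(3,1) -> caps B=0 W=1
Move 11: B@(3,3) -> caps B=0 W=1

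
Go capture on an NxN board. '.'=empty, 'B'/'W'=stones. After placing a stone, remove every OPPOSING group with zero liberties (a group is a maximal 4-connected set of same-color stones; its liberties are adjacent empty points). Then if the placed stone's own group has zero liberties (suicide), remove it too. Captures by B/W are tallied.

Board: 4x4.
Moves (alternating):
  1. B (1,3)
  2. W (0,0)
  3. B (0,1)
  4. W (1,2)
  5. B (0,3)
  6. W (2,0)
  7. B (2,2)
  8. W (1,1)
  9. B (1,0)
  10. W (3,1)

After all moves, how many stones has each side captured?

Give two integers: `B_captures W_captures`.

Answer: 1 0

Derivation:
Move 1: B@(1,3) -> caps B=0 W=0
Move 2: W@(0,0) -> caps B=0 W=0
Move 3: B@(0,1) -> caps B=0 W=0
Move 4: W@(1,2) -> caps B=0 W=0
Move 5: B@(0,3) -> caps B=0 W=0
Move 6: W@(2,0) -> caps B=0 W=0
Move 7: B@(2,2) -> caps B=0 W=0
Move 8: W@(1,1) -> caps B=0 W=0
Move 9: B@(1,0) -> caps B=1 W=0
Move 10: W@(3,1) -> caps B=1 W=0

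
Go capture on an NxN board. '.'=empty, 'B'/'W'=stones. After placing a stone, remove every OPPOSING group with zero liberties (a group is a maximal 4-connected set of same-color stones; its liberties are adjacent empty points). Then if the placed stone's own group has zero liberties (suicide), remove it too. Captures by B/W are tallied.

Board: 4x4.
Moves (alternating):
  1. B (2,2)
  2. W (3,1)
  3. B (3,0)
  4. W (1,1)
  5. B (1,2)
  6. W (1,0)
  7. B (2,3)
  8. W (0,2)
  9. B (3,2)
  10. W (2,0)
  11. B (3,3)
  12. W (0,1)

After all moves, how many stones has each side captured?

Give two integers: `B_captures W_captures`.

Answer: 0 1

Derivation:
Move 1: B@(2,2) -> caps B=0 W=0
Move 2: W@(3,1) -> caps B=0 W=0
Move 3: B@(3,0) -> caps B=0 W=0
Move 4: W@(1,1) -> caps B=0 W=0
Move 5: B@(1,2) -> caps B=0 W=0
Move 6: W@(1,0) -> caps B=0 W=0
Move 7: B@(2,3) -> caps B=0 W=0
Move 8: W@(0,2) -> caps B=0 W=0
Move 9: B@(3,2) -> caps B=0 W=0
Move 10: W@(2,0) -> caps B=0 W=1
Move 11: B@(3,3) -> caps B=0 W=1
Move 12: W@(0,1) -> caps B=0 W=1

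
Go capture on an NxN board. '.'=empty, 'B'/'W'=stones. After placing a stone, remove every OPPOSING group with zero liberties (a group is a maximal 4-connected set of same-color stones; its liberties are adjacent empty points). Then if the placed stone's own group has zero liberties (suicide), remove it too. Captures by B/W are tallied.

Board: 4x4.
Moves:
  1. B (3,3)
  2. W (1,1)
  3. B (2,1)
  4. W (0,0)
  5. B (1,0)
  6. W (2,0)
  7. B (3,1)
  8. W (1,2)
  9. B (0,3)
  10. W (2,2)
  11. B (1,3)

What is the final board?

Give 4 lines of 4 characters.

Move 1: B@(3,3) -> caps B=0 W=0
Move 2: W@(1,1) -> caps B=0 W=0
Move 3: B@(2,1) -> caps B=0 W=0
Move 4: W@(0,0) -> caps B=0 W=0
Move 5: B@(1,0) -> caps B=0 W=0
Move 6: W@(2,0) -> caps B=0 W=1
Move 7: B@(3,1) -> caps B=0 W=1
Move 8: W@(1,2) -> caps B=0 W=1
Move 9: B@(0,3) -> caps B=0 W=1
Move 10: W@(2,2) -> caps B=0 W=1
Move 11: B@(1,3) -> caps B=0 W=1

Answer: W..B
.WWB
WBW.
.B.B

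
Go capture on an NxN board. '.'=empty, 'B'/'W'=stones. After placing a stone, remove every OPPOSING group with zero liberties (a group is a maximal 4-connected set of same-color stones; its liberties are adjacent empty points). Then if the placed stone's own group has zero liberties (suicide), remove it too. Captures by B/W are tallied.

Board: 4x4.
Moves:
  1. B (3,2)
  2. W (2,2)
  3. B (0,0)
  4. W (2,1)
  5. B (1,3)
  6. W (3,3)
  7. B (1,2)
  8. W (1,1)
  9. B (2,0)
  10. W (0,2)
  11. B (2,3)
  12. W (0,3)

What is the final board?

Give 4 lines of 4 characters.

Answer: B.WW
.WBB
BWWB
..B.

Derivation:
Move 1: B@(3,2) -> caps B=0 W=0
Move 2: W@(2,2) -> caps B=0 W=0
Move 3: B@(0,0) -> caps B=0 W=0
Move 4: W@(2,1) -> caps B=0 W=0
Move 5: B@(1,3) -> caps B=0 W=0
Move 6: W@(3,3) -> caps B=0 W=0
Move 7: B@(1,2) -> caps B=0 W=0
Move 8: W@(1,1) -> caps B=0 W=0
Move 9: B@(2,0) -> caps B=0 W=0
Move 10: W@(0,2) -> caps B=0 W=0
Move 11: B@(2,3) -> caps B=1 W=0
Move 12: W@(0,3) -> caps B=1 W=0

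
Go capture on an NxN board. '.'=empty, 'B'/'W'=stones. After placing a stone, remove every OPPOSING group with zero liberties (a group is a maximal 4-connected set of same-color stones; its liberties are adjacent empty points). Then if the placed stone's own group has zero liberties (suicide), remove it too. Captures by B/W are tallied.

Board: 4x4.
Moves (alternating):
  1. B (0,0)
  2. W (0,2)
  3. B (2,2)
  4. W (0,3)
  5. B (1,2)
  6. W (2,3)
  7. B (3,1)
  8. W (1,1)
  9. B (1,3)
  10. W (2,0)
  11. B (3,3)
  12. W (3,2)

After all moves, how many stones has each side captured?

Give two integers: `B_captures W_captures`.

Move 1: B@(0,0) -> caps B=0 W=0
Move 2: W@(0,2) -> caps B=0 W=0
Move 3: B@(2,2) -> caps B=0 W=0
Move 4: W@(0,3) -> caps B=0 W=0
Move 5: B@(1,2) -> caps B=0 W=0
Move 6: W@(2,3) -> caps B=0 W=0
Move 7: B@(3,1) -> caps B=0 W=0
Move 8: W@(1,1) -> caps B=0 W=0
Move 9: B@(1,3) -> caps B=0 W=0
Move 10: W@(2,0) -> caps B=0 W=0
Move 11: B@(3,3) -> caps B=1 W=0
Move 12: W@(3,2) -> caps B=1 W=0

Answer: 1 0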